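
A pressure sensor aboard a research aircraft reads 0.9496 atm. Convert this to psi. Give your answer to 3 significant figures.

14.0 psi

1 atm = 14.6959 psi, so 0.9496 × 14.6959 = 14.0 psi.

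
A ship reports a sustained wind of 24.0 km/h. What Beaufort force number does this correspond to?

24.0 km/h = 6.7 m/s, which is Beaufort 4 (moderate breeze, 5.5–7.9 m/s).

Beaufort force 4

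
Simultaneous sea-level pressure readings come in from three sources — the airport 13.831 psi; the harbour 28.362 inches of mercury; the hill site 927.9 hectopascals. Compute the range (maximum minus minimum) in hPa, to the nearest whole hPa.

33 hPa

the airport: 13.831 psi = 953.61 hPa.
the harbour: 28.362 inHg = 960.45 hPa.
Spread: 960.45 − 927.90 = 33 hPa.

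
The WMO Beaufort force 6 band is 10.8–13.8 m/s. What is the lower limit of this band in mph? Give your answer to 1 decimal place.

24.2 mph

10.8–13.8 m/s × 2.237 = 24.2–30.9 mph.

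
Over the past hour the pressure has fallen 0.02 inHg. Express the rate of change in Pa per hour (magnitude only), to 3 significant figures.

0.02 inHg / 1 h × 3386.39 Pa/inHg = 67.7 Pa/h.

67.7 Pa per hour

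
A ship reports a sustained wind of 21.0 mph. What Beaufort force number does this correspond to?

21.0 mph = 9.4 m/s, which is Beaufort 5 (fresh breeze, 8.0–10.7 m/s).

Beaufort force 5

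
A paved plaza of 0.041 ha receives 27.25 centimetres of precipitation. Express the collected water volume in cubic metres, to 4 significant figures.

111.7 cubic metres

Depth: 27.25 cm × 10 = 272.5 mm.
Area: 0.041 ha = 410 m².
1 mm over 1 m² is 1 L, so volume = 272.5 × 410 = 111725 L = 111.7 m³.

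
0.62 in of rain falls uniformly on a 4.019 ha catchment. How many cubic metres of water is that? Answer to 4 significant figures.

632.9 cubic metres

Depth: 0.62 in × 25.4 = 15.748 mm.
Area: 4.019 ha = 40190 m².
1 mm over 1 m² is 1 L, so volume = 15.748 × 40190 = 632912.12 L = 632.9 m³.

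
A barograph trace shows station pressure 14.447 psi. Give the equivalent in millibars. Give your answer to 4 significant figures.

1 psi = 68.9476 mb, so 14.447 × 68.9476 = 996.1 mb.

996.1 mb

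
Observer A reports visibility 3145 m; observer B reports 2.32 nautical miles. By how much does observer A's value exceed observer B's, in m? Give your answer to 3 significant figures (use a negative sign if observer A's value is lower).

observer B: 2.32 nmi = 4296.64 m.
Difference: 3145.00 − 4296.64 = -1150 m.

-1150 m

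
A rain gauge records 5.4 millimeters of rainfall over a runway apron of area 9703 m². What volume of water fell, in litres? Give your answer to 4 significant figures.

1 mm over 1 m² is 1 L, so volume = 5.4 × 9703 = 52396.2 L ≈ 52400 L.

52400 litres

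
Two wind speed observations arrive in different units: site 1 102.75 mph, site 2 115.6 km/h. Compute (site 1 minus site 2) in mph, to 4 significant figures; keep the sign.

site 2: 115.6 km/h = 71.8305 mph.
Difference: 102.7500 − 71.8305 = 30.92 mph.

30.92 mph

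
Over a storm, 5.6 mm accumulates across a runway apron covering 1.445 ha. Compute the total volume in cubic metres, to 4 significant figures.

80.92 cubic metres

Area: 1.445 ha = 14450 m².
1 mm over 1 m² is 1 L, so volume = 5.6 × 14450 = 80920 L = 80.92 m³.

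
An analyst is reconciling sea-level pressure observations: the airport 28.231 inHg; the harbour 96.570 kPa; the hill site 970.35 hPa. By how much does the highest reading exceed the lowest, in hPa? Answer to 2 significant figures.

the airport: 28.231 inHg = 956.01 hPa.
the harbour: 96.570 kPa = 965.70 hPa.
Spread: 970.35 − 956.01 = 14 hPa.

14 hPa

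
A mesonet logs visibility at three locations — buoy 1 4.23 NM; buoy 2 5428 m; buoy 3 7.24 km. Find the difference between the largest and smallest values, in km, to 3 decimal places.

2.406 km

buoy 1: 4.23 nmi = 7.83396 km.
buoy 2: 5428 m = 5.42800 km.
Spread: 7.83396 − 5.42800 = 2.406 km.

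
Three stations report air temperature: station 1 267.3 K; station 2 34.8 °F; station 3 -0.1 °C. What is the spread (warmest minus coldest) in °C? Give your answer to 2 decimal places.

station 1: 267.3 K = -5.850 °C.
station 2: 34.8 °F = 1.556 °C.
Spread: 1.556 − (-5.850) = 7.406 °C.

7.41 °C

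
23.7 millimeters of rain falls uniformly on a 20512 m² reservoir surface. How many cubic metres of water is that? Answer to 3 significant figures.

1 mm over 1 m² is 1 L, so volume = 23.7 × 20512 = 486134.4 L = 486 m³.

486 cubic metres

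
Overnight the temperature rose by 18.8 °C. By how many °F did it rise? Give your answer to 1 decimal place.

A change of 1 °C equals a change of 1.8 °F: Δ°F = 18.8 × 1.8 = 33.8 °F.

33.8 °F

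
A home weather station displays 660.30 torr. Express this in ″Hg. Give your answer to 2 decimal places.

26.00 inHg

1 mmHg = 0.0393701 inHg, so 660.30 × 0.0393701 = 26.00 inHg.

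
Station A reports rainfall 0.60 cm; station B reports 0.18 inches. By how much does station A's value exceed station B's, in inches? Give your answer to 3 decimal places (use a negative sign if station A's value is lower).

0.056 in

station A: 0.60 cm = 0.23622 in.
Difference: 0.23622 − 0.18000 = 0.056 in.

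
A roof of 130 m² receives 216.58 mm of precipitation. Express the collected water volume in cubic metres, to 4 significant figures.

28.16 cubic metres

1 mm over 1 m² is 1 L, so volume = 216.58 × 130 = 28155.4 L = 28.16 m³.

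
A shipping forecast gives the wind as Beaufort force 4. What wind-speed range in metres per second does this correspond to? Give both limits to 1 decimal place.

5.5 to 7.9 m/s

Beaufort 4 (moderate breeze) spans 5.5–7.9 m/s.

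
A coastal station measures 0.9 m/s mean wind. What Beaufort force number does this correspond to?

0.9 m/s lies in the Beaufort 1 band (light air, 0.3–1.5 m/s).

Beaufort force 1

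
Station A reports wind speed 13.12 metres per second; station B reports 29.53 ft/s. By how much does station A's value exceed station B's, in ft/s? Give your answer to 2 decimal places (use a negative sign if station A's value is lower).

13.51 ft/s

station A: 13.12 m/s = 43.0446 ft/s.
Difference: 43.0446 − 29.5300 = 13.51 ft/s.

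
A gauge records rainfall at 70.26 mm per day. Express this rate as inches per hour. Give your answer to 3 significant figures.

0.115 in/hour

70.26 mm/day × 0.0393701 in/mm × 0.0416667 day/hour = 0.115 in/hour.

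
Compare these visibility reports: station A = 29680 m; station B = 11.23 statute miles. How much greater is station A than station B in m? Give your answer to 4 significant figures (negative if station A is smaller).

11610 m

station B: 11.23 SM = 18072.93 m.
Difference: 29680.00 − 18072.93 = 11610 m.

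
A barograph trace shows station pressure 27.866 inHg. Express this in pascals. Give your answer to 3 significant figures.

94400 Pa

1 inHg = 3386.39 Pa, so 27.866 × 3386.39 = 94400 Pa.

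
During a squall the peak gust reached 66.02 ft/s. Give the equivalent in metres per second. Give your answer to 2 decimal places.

1 ft/s = 0.3048 m/s, so 66.02 × 0.3048 = 20.12 m/s.

20.12 m/s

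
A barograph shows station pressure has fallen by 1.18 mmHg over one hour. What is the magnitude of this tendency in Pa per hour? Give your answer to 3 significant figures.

157 Pa per hour

1.18 mmHg / 1 h × 133.322 Pa/mmHg = 157 Pa/h.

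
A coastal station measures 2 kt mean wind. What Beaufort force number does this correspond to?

Beaufort force 1

2 kt lies in the Beaufort 1 band (light air, 1–3 kt).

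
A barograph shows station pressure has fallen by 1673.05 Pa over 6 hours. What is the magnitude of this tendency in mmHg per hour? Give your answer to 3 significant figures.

2.09 mmHg per hour

1673.05 Pa / 6 h × 0.00750062 mmHg/Pa = 2.09 mmHg/h.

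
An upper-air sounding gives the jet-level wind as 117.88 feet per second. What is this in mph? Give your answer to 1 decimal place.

80.4 mph

1 ft/s = 0.681818 mph, so 117.88 × 0.681818 = 80.4 mph.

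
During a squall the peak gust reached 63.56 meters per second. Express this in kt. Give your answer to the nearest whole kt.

1 m/s = 1.94384 kt, so 63.56 × 1.94384 = 124 kt.

124 kt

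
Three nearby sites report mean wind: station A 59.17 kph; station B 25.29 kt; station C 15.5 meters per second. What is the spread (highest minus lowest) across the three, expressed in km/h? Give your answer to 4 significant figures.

12.33 km/h

station B: 25.29 kt = 46.8371 km/h.
station C: 15.5 m/s = 55.8000 km/h.
Spread: 59.1700 − 46.8371 = 12.33 km/h.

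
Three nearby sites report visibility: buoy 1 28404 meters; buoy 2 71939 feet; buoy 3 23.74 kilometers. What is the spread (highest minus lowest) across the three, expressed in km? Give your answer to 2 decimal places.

6.48 km

buoy 1: 28404 m = 28.4040 km.
buoy 2: 71939 ft = 21.9270 km.
Spread: 28.4040 − 21.9270 = 6.48 km.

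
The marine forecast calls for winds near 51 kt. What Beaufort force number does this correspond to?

51 kt lies in the Beaufort 10 band (storm, 48–55 kt).

Beaufort force 10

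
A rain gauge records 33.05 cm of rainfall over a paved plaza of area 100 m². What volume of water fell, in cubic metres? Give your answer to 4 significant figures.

Depth: 33.05 cm × 10 = 330.5 mm.
1 mm over 1 m² is 1 L, so volume = 330.5 × 100 = 33050 L = 33.05 m³.

33.05 cubic metres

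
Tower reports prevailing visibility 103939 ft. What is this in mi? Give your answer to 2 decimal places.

19.69 SM

1 ft = 0.000189394 SM, so 103939 × 0.000189394 = 19.69 SM.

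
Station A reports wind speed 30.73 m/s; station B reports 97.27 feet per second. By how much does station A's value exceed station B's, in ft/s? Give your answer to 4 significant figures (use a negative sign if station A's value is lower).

3.550 ft/s

station A: 30.73 m/s = 100.82021 ft/s.
Difference: 100.82021 − 97.27000 = 3.550 ft/s.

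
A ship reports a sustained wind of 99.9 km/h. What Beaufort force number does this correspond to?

Beaufort force 10

99.9 km/h = 27.8 m/s, which is Beaufort 10 (storm, 24.5–28.4 m/s).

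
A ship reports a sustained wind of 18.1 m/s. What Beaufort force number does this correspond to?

18.1 m/s lies in the Beaufort 8 band (gale, 17.2–20.7 m/s).

Beaufort force 8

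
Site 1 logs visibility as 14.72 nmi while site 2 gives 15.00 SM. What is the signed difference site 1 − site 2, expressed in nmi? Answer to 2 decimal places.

1.69 nmi

site 2: 15.00 SM = 13.0346 nmi.
Difference: 14.7200 − 13.0346 = 1.69 nmi.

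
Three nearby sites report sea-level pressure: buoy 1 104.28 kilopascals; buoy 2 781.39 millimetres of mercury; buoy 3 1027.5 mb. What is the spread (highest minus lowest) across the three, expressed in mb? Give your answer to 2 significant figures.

buoy 1: 104.28 kPa = 1042.80 mb.
buoy 2: 781.39 mmHg = 1041.77 mb.
Spread: 1042.80 − 1027.50 = 15 mb.

15 mb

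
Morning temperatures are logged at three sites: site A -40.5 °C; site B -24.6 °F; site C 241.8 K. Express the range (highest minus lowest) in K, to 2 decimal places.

9.15 K

site B: -24.6 °F = -31.444 °C.
site C: 241.8 K = -31.350 °C.
Spread: (-31.350) − (-40.500) = 9.150 °C.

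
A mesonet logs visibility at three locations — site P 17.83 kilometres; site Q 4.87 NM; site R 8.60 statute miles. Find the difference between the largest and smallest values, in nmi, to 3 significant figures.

site P: 17.83 km = 9.6274 nmi.
site R: 8.60 SM = 7.4732 nmi.
Spread: 9.6274 − 4.8700 = 4.76 nmi.

4.76 nmi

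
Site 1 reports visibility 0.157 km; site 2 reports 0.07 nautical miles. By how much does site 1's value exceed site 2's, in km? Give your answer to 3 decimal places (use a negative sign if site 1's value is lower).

site 2: 0.07 nmi = 0.12964 km.
Difference: 0.15700 − 0.12964 = 0.027 km.

0.027 km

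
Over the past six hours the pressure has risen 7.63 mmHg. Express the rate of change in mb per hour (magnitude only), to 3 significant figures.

7.63 mmHg / 6 h × 1.33322 mb/mmHg = 1.70 mb/h.

1.70 mb per hour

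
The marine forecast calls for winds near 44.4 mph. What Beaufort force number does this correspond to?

Beaufort force 8

44.4 mph = 19.8 m/s, which is Beaufort 8 (gale, 17.2–20.7 m/s).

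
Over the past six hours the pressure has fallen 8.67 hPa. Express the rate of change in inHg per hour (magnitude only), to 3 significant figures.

0.0427 inHg per hour

8.67 hPa / 6 h × 0.02953 inHg/hPa = 0.0427 inHg/h.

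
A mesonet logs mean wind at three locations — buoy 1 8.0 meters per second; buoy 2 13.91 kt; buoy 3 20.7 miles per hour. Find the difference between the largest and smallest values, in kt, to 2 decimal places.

buoy 1: 8.0 m/s = 15.5508 kt.
buoy 3: 20.7 mph = 17.9878 kt.
Spread: 17.9878 − 13.9100 = 4.08 kt.

4.08 kt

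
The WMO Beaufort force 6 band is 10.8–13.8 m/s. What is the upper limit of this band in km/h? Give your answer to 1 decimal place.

10.8–13.8 m/s × 3.6 = 38.9–49.7 km/h.

49.7 km/h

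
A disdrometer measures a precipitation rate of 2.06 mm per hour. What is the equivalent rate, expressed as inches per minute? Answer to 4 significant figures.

0.001352 in/minute

2.06 mm/hour × 0.0393701 in/mm × 0.0166667 hour/minute = 0.001352 in/minute.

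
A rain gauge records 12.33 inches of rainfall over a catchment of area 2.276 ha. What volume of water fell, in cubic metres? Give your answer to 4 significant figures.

7128 cubic metres

Depth: 12.33 in × 25.4 = 313.182 mm.
Area: 2.276 ha = 22760 m².
1 mm over 1 m² is 1 L, so volume = 313.182 × 22760 = 7128022.3 L = 7128 m³.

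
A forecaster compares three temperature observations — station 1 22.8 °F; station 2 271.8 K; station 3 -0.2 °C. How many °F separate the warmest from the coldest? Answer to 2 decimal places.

8.84 °F

station 1: 22.8 °F = -5.111 °C.
station 2: 271.8 K = -1.350 °C.
Spread: (-0.200) − (-5.111) = 4.911 °C = 8.84 °F.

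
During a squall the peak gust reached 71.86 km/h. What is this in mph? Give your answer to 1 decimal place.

44.7 mph

1 km/h = 0.621371 mph, so 71.86 × 0.621371 = 44.7 mph.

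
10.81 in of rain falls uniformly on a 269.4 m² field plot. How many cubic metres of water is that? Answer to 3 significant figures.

74.0 cubic metres

Depth: 10.81 in × 25.4 = 274.574 mm.
1 mm over 1 m² is 1 L, so volume = 274.574 × 269.4 = 73970.236 L = 74.0 m³.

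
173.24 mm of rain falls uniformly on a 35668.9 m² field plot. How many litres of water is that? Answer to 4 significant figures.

1 mm over 1 m² is 1 L, so volume = 173.24 × 35668.9 = 6179280.2 L ≈ 6179000 L.

6179000 litres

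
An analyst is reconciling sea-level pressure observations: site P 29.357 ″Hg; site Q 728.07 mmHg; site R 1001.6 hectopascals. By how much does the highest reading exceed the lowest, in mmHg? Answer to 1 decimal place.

site P: 29.357 inHg = 745.668 mmHg.
site R: 1001.6 hPa = 751.262 mmHg.
Spread: 751.262 − 728.070 = 23.2 mmHg.

23.2 mmHg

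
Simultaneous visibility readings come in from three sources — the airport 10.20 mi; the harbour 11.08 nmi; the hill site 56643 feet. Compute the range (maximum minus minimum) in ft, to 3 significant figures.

the airport: 10.20 SM = 53856.00 ft.
the harbour: 11.08 nmi = 67323.36 ft.
Spread: 67323.36 − 53856.00 = 13500 ft.

13500 ft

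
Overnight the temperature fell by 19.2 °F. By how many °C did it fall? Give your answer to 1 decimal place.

10.7 °C

For a temperature change the 32° offset cancels: Δ°C = 19.2 × 0.5556 = 10.7 °C.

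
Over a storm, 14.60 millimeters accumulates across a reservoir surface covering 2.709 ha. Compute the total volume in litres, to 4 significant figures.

Area: 2.709 ha = 27090 m².
1 mm over 1 m² is 1 L, so volume = 14.6 × 27090 = 395514 L ≈ 395500 L.

395500 litres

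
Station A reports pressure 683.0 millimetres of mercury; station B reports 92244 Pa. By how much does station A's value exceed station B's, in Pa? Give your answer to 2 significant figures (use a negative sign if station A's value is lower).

station A: 683.0 mmHg = 91059.19 Pa.
Difference: 91059.19 − 92244.00 = -1200 Pa.

-1200 Pa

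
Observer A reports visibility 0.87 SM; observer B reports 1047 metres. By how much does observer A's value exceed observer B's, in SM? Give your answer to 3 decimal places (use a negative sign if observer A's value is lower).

0.219 SM

observer B: 1047 m = 0.65058 SM.
Difference: 0.87000 − 0.65058 = 0.219 SM.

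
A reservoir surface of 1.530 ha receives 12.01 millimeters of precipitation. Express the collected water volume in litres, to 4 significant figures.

183800 litres

Area: 1.530 ha = 15300 m².
1 mm over 1 m² is 1 L, so volume = 12.01 × 15300 = 183753 L ≈ 183800 L.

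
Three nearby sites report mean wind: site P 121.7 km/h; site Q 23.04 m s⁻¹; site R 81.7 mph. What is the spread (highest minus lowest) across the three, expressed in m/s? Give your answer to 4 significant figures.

13.48 m/s

site P: 121.7 km/h = 33.8056 m/s.
site R: 81.7 mph = 36.5232 m/s.
Spread: 36.5232 − 23.0400 = 13.48 m/s.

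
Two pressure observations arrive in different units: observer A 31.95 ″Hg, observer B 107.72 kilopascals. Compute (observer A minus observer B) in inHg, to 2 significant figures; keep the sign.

0.14 inHg

observer B: 107.72 kPa = 31.8097 inHg.
Difference: 31.9500 − 31.8097 = 0.14 inHg.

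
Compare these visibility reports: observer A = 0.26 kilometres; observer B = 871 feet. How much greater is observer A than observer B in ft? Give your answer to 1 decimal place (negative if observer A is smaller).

-18.0 ft

observer A: 0.26 km = 853.018 ft.
Difference: 853.018 − 871.000 = -18.0 ft.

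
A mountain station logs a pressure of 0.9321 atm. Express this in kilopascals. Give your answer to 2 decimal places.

1 atm = 101.325 kPa, so 0.9321 × 101.325 = 94.45 kPa.

94.45 kPa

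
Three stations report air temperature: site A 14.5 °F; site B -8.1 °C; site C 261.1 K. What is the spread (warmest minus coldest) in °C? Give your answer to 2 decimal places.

site A: 14.5 °F = -9.722 °C.
site C: 261.1 K = -12.050 °C.
Spread: (-8.100) − (-12.050) = 3.950 °C.

3.95 °C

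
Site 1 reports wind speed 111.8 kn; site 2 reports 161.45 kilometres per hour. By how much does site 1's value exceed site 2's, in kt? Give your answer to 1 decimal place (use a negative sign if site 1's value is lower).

24.6 kt

site 2: 161.45 km/h = 87.176 kt.
Difference: 111.800 − 87.176 = 24.6 kt.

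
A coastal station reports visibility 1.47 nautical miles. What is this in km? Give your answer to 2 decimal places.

1 nmi = 1.852 km, so 1.47 × 1.852 = 2.72 km.

2.72 km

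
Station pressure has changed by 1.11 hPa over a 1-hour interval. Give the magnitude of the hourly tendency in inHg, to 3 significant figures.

0.0328 inHg per hour

1.11 hPa / 1 h × 0.02953 inHg/hPa = 0.0328 inHg/h.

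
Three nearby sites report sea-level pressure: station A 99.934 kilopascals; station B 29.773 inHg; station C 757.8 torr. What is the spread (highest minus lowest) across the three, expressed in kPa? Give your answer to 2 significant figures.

1.1 kPa

station B: 29.773 inHg = 100.823 kPa.
station C: 757.8 mmHg = 101.032 kPa.
Spread: 101.032 − 99.934 = 1.1 kPa.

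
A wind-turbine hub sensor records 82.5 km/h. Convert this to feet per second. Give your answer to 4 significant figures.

1 km/h = 0.911344 ft/s, so 82.5 × 0.911344 = 75.19 ft/s.

75.19 ft/s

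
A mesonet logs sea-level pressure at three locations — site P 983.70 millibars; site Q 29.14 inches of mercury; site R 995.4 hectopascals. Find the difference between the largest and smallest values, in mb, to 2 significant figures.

site Q: 29.14 inHg = 986.79 mb.
site R: 995.4 hPa = 995.40 mb.
Spread: 995.40 − 983.70 = 12 mb.

12 mb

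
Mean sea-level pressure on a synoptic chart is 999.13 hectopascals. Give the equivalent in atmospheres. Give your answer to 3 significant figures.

1 hPa = 0.000986923 atm, so 999.13 × 0.000986923 = 0.986 atm.

0.986 atm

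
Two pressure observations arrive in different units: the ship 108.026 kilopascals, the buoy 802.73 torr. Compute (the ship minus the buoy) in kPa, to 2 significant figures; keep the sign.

the buoy: 802.73 mmHg = 107.022 kPa.
Difference: 108.026 − 107.022 = 1.0 kPa.

1.0 kPa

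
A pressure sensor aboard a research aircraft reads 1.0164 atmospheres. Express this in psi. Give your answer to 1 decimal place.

1 atm = 14.6959 psi, so 1.0164 × 14.6959 = 14.9 psi.

14.9 psi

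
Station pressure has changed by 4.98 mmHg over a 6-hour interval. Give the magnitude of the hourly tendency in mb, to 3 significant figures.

4.98 mmHg / 6 h × 1.33322 mb/mmHg = 1.11 mb/h.

1.11 mb per hour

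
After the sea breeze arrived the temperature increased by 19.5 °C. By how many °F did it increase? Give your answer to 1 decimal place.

Converting a difference, only the 9/5 scale factor applies: Δ°F = 19.5 × 1.8 = 35.1 °F.

35.1 °F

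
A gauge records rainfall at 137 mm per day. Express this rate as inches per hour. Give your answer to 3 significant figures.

137 mm/day × 0.0393701 in/mm × 0.0416667 day/hour = 0.225 in/hour.

0.225 in/hour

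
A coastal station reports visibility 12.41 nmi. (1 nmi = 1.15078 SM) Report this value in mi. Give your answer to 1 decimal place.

1 nmi = 1.15078 SM, so 12.41 × 1.15078 = 14.3 SM.

14.3 SM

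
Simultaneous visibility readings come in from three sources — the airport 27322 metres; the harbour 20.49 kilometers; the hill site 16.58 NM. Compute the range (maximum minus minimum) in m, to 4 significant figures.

10220 m

the harbour: 20.49 km = 20490.00 m.
the hill site: 16.58 nmi = 30706.16 m.
Spread: 30706.16 − 20490.00 = 10220 m.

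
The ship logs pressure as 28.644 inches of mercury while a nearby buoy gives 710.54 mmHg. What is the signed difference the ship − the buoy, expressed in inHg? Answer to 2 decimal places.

0.67 inHg

the buoy: 710.54 mmHg = 27.9740 inHg.
Difference: 28.6440 − 27.9740 = 0.67 inHg.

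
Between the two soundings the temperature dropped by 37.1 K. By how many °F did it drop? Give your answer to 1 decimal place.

For a temperature change the 32° offset cancels: Δ°F = 37.1 × 1.8 = 66.8 °F.

66.8 °F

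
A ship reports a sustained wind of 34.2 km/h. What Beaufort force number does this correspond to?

Beaufort force 5

34.2 km/h = 9.5 m/s, which is Beaufort 5 (fresh breeze, 8.0–10.7 m/s).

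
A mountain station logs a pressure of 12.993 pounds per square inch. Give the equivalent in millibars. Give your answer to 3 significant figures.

896 mb

1 psi = 68.9476 mb, so 12.993 × 68.9476 = 896 mb.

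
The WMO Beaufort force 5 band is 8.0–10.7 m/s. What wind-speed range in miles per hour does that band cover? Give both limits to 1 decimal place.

17.9 to 23.9 mph

8.0–10.7 m/s × 2.237 = 17.9–23.9 mph.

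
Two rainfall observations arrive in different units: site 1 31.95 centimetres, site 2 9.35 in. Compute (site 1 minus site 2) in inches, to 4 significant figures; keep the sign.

3.229 in

site 1: 31.95 cm = 12.57874 in.
Difference: 12.57874 − 9.35000 = 3.229 in.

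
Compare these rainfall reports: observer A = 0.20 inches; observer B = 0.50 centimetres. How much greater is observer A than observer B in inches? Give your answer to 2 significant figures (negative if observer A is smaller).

0.0031 in

observer B: 0.50 cm = 0.1968504 in.
Difference: 0.2000000 − 0.1968504 = 0.0031 in.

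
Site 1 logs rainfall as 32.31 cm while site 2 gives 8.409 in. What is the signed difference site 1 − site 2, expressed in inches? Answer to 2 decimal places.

4.31 in

site 1: 32.31 cm = 12.7205 in.
Difference: 12.7205 − 8.4090 = 4.31 in.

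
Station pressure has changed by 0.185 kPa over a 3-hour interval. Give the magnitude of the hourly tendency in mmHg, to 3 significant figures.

0.185 kPa / 3 h × 7.50062 mmHg/kPa = 0.463 mmHg/h.

0.463 mmHg per hour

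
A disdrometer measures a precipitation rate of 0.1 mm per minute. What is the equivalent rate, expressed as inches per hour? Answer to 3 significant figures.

0.236 in/hour

0.1 mm/minute × 0.0393701 in/mm × 60 minute/hour = 0.236 in/hour.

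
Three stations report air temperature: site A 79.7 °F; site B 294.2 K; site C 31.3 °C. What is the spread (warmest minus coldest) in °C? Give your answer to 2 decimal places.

10.25 °C

site A: 79.7 °F = 26.500 °C.
site B: 294.2 K = 21.050 °C.
Spread: 31.300 − 21.050 = 10.250 °C.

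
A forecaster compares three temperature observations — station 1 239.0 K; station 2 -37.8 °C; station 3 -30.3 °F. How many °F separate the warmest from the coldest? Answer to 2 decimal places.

6.57 °F

station 1: 239.0 K = -34.150 °C.
station 3: -30.3 °F = -34.611 °C.
Spread: (-34.150) − (-37.800) = 3.650 °C = 6.57 °F.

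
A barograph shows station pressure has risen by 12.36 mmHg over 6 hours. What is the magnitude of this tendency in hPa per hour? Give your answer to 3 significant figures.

2.75 hPa per hour

12.36 mmHg / 6 h × 1.33322 hPa/mmHg = 2.75 hPa/h.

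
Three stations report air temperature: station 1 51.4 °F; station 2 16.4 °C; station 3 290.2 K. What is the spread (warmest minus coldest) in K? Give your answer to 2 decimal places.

6.27 K

station 1: 51.4 °F = 10.778 °C.
station 3: 290.2 K = 17.050 °C.
Spread: 17.050 − 10.778 = 6.272 °C.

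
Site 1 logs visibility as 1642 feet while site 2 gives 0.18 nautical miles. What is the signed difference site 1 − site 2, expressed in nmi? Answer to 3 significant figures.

0.0902 nmi

site 1: 1642 ft = 0.270238 nmi.
Difference: 0.270238 − 0.180000 = 0.0902 nmi.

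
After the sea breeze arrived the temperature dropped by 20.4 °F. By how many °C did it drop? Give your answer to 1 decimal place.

11.3 °C

Converting a difference, only the 9/5 scale factor applies: Δ°C = 20.4 × 0.5556 = 11.3 °C.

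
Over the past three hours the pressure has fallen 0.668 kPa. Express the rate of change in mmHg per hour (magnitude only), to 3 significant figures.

1.67 mmHg per hour

0.668 kPa / 3 h × 7.50062 mmHg/kPa = 1.67 mmHg/h.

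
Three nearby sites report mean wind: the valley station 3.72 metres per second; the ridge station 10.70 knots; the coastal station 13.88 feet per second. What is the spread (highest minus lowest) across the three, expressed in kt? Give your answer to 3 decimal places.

3.469 kt

the valley station: 3.72 m/s = 7.23110 kt.
the coastal station: 13.88 ft/s = 8.22368 kt.
Spread: 10.70000 − 7.23110 = 3.469 kt.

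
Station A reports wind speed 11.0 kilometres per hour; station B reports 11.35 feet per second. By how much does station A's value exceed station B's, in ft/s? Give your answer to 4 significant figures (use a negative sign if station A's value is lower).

-1.325 ft/s

station A: 11.0 km/h = 10.02479 ft/s.
Difference: 10.02479 − 11.35000 = -1.325 ft/s.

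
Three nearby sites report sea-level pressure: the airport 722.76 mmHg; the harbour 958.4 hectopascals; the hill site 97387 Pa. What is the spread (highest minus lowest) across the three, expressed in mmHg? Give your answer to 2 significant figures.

12 mmHg

the harbour: 958.4 hPa = 718.86 mmHg.
the hill site: 97387 Pa = 730.46 mmHg.
Spread: 730.46 − 718.86 = 12 mmHg.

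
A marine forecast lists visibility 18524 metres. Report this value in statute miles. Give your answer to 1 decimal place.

1 m = 0.000621371 SM, so 18524 × 0.000621371 = 11.5 SM.

11.5 SM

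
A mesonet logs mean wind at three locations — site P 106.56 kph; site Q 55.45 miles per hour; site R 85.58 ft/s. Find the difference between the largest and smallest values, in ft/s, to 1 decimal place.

site P: 106.56 km/h = 97.113 ft/s.
site Q: 55.45 mph = 81.327 ft/s.
Spread: 97.113 − 81.327 = 15.8 ft/s.

15.8 ft/s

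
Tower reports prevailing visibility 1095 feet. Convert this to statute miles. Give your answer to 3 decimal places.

1 ft = 0.000189394 SM, so 1095 × 0.000189394 = 0.207 SM.

0.207 SM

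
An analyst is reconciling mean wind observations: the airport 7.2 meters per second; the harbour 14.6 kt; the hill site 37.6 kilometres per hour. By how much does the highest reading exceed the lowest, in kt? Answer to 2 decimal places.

6.31 kt

the airport: 7.2 m/s = 13.9957 kt.
the hill site: 37.6 km/h = 20.3024 kt.
Spread: 20.3024 − 13.9957 = 6.31 kt.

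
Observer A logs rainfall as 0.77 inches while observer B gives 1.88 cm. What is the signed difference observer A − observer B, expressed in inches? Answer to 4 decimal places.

0.0298 in

observer B: 1.88 cm = 0.740157 in.
Difference: 0.770000 − 0.740157 = 0.0298 in.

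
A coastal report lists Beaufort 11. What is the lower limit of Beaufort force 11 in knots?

56 kt

Beaufort 11 (violent storm) spans 56–63 knots.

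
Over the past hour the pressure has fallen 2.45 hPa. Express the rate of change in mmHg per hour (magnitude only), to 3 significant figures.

2.45 hPa / 1 h × 0.750062 mmHg/hPa = 1.84 mmHg/h.

1.84 mmHg per hour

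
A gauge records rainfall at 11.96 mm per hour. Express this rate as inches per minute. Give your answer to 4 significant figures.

11.96 mm/hour × 0.0393701 in/mm × 0.0166667 hour/minute = 0.007848 in/minute.

0.007848 in/minute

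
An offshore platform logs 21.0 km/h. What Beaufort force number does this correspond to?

Beaufort force 4

21.0 km/h = 5.8 m/s, which is Beaufort 4 (moderate breeze, 5.5–7.9 m/s).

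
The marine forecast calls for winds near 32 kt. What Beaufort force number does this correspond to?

Beaufort force 7

32 kt lies in the Beaufort 7 band (near gale, 28–33 kt).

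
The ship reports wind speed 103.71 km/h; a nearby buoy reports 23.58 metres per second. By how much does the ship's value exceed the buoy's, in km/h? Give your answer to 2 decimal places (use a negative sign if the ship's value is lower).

18.82 km/h

the buoy: 23.58 m/s = 84.8880 km/h.
Difference: 103.7100 − 84.8880 = 18.82 km/h.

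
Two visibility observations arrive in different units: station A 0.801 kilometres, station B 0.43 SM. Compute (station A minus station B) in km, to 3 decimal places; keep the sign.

station B: 0.43 SM = 0.69202 km.
Difference: 0.80100 − 0.69202 = 0.109 km.

0.109 km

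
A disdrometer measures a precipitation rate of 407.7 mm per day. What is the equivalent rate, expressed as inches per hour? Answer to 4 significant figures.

407.7 mm/day × 0.0393701 in/mm × 0.0416667 day/hour = 0.6688 in/hour.

0.6688 in/hour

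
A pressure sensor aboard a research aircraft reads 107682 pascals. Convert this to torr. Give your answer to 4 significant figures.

1 Pa = 0.00750062 mmHg, so 107682 × 0.00750062 = 807.7 mmHg.

807.7 mmHg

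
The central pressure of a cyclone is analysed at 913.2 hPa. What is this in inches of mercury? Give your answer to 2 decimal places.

1 hPa = 0.02953 inHg, so 913.2 × 0.02953 = 26.97 inHg.

26.97 inHg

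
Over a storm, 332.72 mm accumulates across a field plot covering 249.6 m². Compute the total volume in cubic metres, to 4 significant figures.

83.05 cubic metres

1 mm over 1 m² is 1 L, so volume = 332.72 × 249.6 = 83046.912 L = 83.05 m³.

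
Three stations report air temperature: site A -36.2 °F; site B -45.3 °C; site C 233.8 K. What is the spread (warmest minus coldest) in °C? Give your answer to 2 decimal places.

7.41 °C

site A: -36.2 °F = -37.889 °C.
site C: 233.8 K = -39.350 °C.
Spread: (-37.889) − (-45.300) = 7.411 °C.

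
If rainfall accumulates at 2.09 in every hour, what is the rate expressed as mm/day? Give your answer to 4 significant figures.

2.09 in/hour × 25.4 mm/in × 24 hour/day = 1274 mm/day.

1274 mm/day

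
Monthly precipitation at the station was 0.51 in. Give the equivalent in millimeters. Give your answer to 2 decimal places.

12.95 mm

1 in = 25.4 mm, so 0.51 × 25.4 = 12.95 mm.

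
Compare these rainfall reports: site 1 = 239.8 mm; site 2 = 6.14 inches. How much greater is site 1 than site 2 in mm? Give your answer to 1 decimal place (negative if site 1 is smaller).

83.8 mm

site 2: 6.14 in = 155.956 mm.
Difference: 239.800 − 155.956 = 83.8 mm.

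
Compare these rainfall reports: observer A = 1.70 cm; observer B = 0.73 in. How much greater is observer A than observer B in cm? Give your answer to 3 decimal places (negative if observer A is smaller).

observer B: 0.73 in = 1.85420 cm.
Difference: 1.70000 − 1.85420 = -0.154 cm.

-0.154 cm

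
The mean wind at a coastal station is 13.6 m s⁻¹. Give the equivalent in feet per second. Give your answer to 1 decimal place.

1 m/s = 3.28084 ft/s, so 13.6 × 3.28084 = 44.6 ft/s.

44.6 ft/s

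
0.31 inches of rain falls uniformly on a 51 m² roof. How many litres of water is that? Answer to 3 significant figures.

Depth: 0.31 in × 25.4 = 7.874 mm.
1 mm over 1 m² is 1 L, so volume = 7.874 × 51 = 401.574 L ≈ 402 L.

402 litres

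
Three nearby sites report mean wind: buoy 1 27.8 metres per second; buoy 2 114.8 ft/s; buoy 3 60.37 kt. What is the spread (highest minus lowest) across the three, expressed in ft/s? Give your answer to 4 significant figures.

buoy 1: 27.8 m/s = 91.2073 ft/s.
buoy 3: 60.37 kt = 101.8931 ft/s.
Spread: 114.8000 − 91.2073 = 23.59 ft/s.

23.59 ft/s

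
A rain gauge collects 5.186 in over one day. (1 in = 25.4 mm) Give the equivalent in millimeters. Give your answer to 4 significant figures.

131.7 mm

1 in = 25.4 mm, so 5.186 × 25.4 = 131.7 mm.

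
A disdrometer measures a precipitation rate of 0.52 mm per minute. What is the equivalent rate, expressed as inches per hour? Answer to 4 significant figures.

0.52 mm/minute × 0.0393701 in/mm × 60 minute/hour = 1.228 in/hour.

1.228 in/hour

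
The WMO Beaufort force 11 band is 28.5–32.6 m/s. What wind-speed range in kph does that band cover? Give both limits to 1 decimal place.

102.6 to 117.4 km/h

28.5–32.6 m/s × 3.6 = 102.6–117.4 km/h.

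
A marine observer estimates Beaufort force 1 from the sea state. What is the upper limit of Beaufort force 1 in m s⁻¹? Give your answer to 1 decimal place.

Beaufort 1 (light air) spans 0.3–1.5 m/s.

1.5 m/s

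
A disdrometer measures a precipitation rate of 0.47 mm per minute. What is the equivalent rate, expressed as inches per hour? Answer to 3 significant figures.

0.47 mm/minute × 0.0393701 in/mm × 60 minute/hour = 1.11 in/hour.

1.11 in/hour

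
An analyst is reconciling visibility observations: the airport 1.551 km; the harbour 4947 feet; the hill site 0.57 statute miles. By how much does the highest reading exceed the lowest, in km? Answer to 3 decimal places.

the harbour: 4947 ft = 1.50785 km.
the hill site: 0.57 SM = 0.91733 km.
Spread: 1.55100 − 0.91733 = 0.634 km.

0.634 km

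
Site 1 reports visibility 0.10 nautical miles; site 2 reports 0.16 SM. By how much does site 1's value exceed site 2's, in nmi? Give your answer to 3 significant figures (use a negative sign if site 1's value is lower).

site 2: 0.16 SM = 0.139036 nmi.
Difference: 0.100000 − 0.139036 = -0.0390 nmi.

-0.0390 nmi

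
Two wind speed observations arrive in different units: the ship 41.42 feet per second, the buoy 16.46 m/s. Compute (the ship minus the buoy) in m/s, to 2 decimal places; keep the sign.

-3.84 m/s

the ship: 41.42 ft/s = 12.6248 m/s.
Difference: 12.6248 − 16.4600 = -3.84 m/s.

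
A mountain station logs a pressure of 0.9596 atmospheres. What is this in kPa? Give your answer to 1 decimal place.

1 atm = 101.325 kPa, so 0.9596 × 101.325 = 97.2 kPa.

97.2 kPa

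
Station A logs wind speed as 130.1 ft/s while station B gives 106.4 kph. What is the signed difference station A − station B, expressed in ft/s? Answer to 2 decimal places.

station B: 106.4 km/h = 96.9670 ft/s.
Difference: 130.1000 − 96.9670 = 33.13 ft/s.

33.13 ft/s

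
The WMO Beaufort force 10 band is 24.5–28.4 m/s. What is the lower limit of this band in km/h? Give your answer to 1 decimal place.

24.5–28.4 m/s × 3.6 = 88.2–102.2 km/h.

88.2 km/h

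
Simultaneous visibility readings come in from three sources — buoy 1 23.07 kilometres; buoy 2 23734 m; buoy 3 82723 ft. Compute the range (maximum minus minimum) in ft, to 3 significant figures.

buoy 1: 23.07 km = 75688.98 ft.
buoy 2: 23734 m = 77867.45 ft.
Spread: 82723.00 − 75688.98 = 7030 ft.

7030 ft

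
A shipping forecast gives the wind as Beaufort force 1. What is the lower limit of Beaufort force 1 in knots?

1 kt

Beaufort 1 (light air) spans 1–3 knots.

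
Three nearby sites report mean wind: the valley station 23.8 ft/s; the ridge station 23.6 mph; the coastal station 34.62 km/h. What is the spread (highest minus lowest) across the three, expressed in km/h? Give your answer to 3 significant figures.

the valley station: 23.8 ft/s = 26.115 km/h.
the ridge station: 23.6 mph = 37.981 km/h.
Spread: 37.981 − 26.115 = 11.9 km/h.

11.9 km/h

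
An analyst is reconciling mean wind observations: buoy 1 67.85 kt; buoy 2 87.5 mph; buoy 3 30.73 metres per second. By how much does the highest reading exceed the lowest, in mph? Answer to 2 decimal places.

18.76 mph

buoy 1: 67.85 kt = 78.0804 mph.
buoy 3: 30.73 m/s = 68.7411 mph.
Spread: 87.5000 − 68.7411 = 18.76 mph.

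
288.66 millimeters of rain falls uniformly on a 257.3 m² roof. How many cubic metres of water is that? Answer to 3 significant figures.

1 mm over 1 m² is 1 L, so volume = 288.66 × 257.3 = 74272.218 L = 74.3 m³.

74.3 cubic metres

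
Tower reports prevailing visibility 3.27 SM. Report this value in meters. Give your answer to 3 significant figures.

1 SM = 1609.34 m, so 3.27 × 1609.34 = 5260 m.

5260 m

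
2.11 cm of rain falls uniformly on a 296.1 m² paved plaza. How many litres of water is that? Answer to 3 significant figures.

Depth: 2.11 cm × 10 = 21.1 mm.
1 mm over 1 m² is 1 L, so volume = 21.1 × 296.1 = 6247.71 L ≈ 6250 L.

6250 litres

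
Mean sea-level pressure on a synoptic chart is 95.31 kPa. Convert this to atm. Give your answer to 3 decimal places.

0.941 atm

1 kPa = 0.00986923 atm, so 95.31 × 0.00986923 = 0.941 atm.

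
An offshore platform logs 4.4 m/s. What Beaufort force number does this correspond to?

Beaufort force 3

4.4 m/s lies in the Beaufort 3 band (gentle breeze, 3.4–5.4 m/s).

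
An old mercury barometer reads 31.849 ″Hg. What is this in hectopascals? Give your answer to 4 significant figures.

1 inHg = 33.8639 hPa, so 31.849 × 33.8639 = 1079 hPa.

1079 hPa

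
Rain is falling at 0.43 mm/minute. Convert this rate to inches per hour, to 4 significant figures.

0.43 mm/minute × 0.0393701 in/mm × 60 minute/hour = 1.016 in/hour.

1.016 in/hour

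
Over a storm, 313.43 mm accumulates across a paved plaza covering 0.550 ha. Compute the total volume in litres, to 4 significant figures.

Area: 0.550 ha = 5500 m².
1 mm over 1 m² is 1 L, so volume = 313.43 × 5500 = 1723865 L ≈ 1724000 L.

1724000 litres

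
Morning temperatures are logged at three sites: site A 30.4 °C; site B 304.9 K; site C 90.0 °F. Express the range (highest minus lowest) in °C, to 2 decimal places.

1.82 °C

site B: 304.9 K = 31.750 °C.
site C: 90.0 °F = 32.222 °C.
Spread: 32.222 − 30.400 = 1.822 °C.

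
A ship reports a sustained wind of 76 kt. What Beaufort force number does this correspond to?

76 kt lies in the Beaufort 12 band (hurricane force, ≥64 kt).

Beaufort force 12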